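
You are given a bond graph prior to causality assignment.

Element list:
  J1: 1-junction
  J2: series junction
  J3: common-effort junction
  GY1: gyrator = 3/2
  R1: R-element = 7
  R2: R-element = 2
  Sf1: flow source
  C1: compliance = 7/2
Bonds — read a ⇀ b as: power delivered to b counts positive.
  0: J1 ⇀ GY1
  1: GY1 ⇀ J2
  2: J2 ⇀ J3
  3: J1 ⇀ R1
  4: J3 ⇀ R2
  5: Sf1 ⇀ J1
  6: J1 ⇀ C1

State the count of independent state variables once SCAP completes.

1  (C1 all integral)

bond 5 →Sf1  (Sf1 fixes flow; stroke at Sf1)
bond 0 →J1  (J1 flow already set via bond 5)
bond 3 →J1  (1-jn J1 has f-setter on 5)
bond 6 →J1  (1-jn J1 has f-setter on 5)
bond 1 →J2  (GY1: gyrator matches bond 0)
bond 2 →J3  (only one flow-in slot at J2)
bond 4 →R2  (J3: bond 2 brought effort, rest push out)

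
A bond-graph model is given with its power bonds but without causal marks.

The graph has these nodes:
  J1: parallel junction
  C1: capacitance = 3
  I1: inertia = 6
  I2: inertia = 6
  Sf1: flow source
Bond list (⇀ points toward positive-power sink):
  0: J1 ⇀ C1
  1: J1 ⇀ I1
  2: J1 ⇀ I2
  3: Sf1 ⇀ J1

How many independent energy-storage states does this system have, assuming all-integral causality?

#3 stroke at Sf1  (Sf1 fixes flow; stroke at Sf1)
#0 stroke at J1  (prefer integral on C1)
#1 stroke at I1  (J1 effort already set via bond 0)
#2 stroke at I2  (0-jn J1 has e-setter on 0)

3  (C1, I1, I2 all integral)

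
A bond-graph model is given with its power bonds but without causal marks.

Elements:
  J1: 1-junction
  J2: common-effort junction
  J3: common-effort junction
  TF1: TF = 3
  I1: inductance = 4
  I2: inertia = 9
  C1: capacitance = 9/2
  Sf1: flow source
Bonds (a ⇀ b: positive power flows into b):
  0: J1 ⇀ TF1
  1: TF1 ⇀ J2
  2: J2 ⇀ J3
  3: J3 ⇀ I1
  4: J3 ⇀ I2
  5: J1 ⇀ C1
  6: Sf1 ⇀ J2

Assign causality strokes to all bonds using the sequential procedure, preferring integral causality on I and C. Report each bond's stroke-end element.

b0 stroke at TF1
b1 stroke at J2
b2 stroke at J3
b3 stroke at I1
b4 stroke at I2
b5 stroke at J1
b6 stroke at Sf1

bond 6 →Sf1  (Sf1: flow source, stroke at near end)
bond 3 →I1  (prefer integral on I1)
bond 4 →I2  (prefer integral on I2)
bond 2 →J3  (only one effort-in slot at J3)
bond 1 →J2  (J2: last free bond brings effort in)
bond 0 →TF1  (TF1 one-in-one-out from 1)
bond 5 →J1  (J1 flow already set via bond 0)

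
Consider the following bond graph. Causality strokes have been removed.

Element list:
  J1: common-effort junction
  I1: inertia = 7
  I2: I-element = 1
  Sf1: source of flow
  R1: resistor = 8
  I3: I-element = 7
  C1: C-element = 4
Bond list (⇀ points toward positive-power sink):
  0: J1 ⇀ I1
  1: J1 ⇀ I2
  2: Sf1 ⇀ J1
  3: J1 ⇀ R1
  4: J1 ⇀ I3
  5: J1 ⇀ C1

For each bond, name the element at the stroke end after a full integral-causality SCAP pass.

b2 →Sf1  (source Sf1 imposes f)
b0 →I1  (I1 outputs flow p/I1)
b1 →I2  (I2: I, integral causality)
b4 →I3  (I3: I, integral causality)
b5 →J1  (C1 integral (e out))
b3 →R1  (J1: bond 5 brought effort, rest push out)

bond 0 stroke→I1
bond 1 stroke→I2
bond 2 stroke→Sf1
bond 3 stroke→R1
bond 4 stroke→I3
bond 5 stroke→J1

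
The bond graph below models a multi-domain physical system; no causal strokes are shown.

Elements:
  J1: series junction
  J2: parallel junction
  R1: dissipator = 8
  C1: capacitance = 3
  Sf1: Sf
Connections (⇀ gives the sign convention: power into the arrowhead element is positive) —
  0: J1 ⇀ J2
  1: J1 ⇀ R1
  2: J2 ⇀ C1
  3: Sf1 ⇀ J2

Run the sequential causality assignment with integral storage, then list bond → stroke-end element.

b0 stroke at J1
b1 stroke at R1
b2 stroke at J2
b3 stroke at Sf1

β3 stroke→Sf1  (Sf1 (Sf) sets flow on bond)
β2 stroke→J2  (C1 integral (e out))
β0 stroke→J1  (J2 effort already set via bond 2)
β1 stroke→R1  (J1: last free bond brings flow in)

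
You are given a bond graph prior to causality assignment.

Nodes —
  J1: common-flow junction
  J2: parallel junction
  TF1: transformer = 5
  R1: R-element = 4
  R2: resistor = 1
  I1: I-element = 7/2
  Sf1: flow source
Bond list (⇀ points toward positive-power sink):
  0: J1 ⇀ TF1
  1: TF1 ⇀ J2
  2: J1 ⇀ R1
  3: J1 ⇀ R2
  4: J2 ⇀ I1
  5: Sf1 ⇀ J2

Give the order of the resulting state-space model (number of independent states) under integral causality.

1  (I1 all integral)

#5 stroke at Sf1  (Sf1 (Sf) sets flow on bond)
#4 stroke at I1  (I1: I, integral causality)
#1 stroke at J2  (J2 needs exactly one e-in)
#0 stroke at TF1  (TF TF1: opposite of bond 1)
#2 stroke at J1  (J1: bond 0 brought flow, rest push out)
#3 stroke at J1  (common-f at J1 fixed by 0)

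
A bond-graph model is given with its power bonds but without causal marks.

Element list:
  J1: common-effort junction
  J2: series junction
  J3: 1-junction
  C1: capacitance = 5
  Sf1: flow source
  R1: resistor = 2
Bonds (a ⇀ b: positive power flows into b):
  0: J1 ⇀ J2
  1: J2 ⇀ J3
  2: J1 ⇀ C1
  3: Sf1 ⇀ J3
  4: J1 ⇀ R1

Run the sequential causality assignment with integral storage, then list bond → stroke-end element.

bond 3 stroke at Sf1  (Sf1 (Sf) sets flow on bond)
bond 1 stroke at J3  (J3 flow already set via bond 3)
bond 0 stroke at J2  (J2: bond 1 brought flow, rest push out)
bond 2 stroke at J1  (C1: C, integral causality)
bond 4 stroke at R1  (J1 effort already set via bond 2)

b0 |J2
b1 |J3
b2 |J1
b3 |Sf1
b4 |R1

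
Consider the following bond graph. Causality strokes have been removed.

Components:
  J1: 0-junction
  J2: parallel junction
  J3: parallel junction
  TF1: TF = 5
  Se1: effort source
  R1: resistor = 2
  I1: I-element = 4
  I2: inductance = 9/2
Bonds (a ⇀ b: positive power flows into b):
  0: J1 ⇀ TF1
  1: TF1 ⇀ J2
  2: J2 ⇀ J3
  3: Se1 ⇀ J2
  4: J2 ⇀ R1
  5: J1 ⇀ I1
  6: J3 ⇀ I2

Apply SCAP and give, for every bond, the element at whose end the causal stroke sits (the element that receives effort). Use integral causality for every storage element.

bond 3 |J2  (source Se1 imposes e)
bond 1 |TF1  (J2 effort already set via bond 3)
bond 2 |J3  (J2 effort already set via bond 3)
bond 4 |R1  (0-jn J2 has e-setter on 3)
bond 6 |I2  (0-jn J3 has e-setter on 2)
bond 0 |J1  (TF TF1: opposite of bond 1)
bond 5 |I1  (common-e at J1 fixed by 0)

β0 →J1
β1 →TF1
β2 →J3
β3 →J2
β4 →R1
β5 →I1
β6 →I2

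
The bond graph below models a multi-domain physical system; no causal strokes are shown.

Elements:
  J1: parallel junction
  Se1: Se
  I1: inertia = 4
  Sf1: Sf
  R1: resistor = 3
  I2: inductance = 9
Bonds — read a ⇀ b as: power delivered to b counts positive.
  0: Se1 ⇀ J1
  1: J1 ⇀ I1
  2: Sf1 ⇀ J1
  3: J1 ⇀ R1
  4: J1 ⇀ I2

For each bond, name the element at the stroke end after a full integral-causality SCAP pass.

bond 0 stroke→J1  (Se1: effort source, stroke at far end)
bond 2 stroke→Sf1  (Sf1 fixes flow; stroke at Sf1)
bond 1 stroke→I1  (0-jn J1 has e-setter on 0)
bond 3 stroke→R1  (0-jn J1 has e-setter on 0)
bond 4 stroke→I2  (common-e at J1 fixed by 0)

b0 →J1
b1 →I1
b2 →Sf1
b3 →R1
b4 →I2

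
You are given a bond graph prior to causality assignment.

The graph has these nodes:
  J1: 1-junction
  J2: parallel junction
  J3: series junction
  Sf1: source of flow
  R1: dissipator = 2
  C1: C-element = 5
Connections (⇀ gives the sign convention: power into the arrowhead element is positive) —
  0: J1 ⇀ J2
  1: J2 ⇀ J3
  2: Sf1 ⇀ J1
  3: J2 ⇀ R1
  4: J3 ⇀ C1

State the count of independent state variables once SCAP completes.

#2 |Sf1  (Sf1: flow source, stroke at near end)
#0 |J1  (J1 flow already set via bond 2)
#4 |J3  (prefer integral on C1)
#1 |J2  (closing 1-jn rule on J3)
#3 |R1  (J2: bond 1 brought effort, rest push out)

1  (C1 all integral)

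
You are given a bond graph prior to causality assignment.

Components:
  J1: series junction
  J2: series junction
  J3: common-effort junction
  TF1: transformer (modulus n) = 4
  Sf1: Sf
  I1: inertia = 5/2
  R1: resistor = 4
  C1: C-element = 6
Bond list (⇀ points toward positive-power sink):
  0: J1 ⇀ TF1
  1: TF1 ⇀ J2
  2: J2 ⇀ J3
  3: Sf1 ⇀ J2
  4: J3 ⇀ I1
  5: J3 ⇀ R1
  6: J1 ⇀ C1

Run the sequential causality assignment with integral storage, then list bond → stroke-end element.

β3 stroke→Sf1  (source Sf1 imposes f)
β1 stroke→J2  (J2: bond 3 brought flow, rest push out)
β2 stroke→J2  (1-jn J2 has f-setter on 3)
β0 stroke→TF1  (through TF1, causality passes straight; one stroke at TF1)
β6 stroke→J1  (J1 flow already set via bond 0)
β4 stroke→I1  (I1: I, integral causality)
β5 stroke→J3  (J3: last free bond brings effort in)

β0 stroke at TF1
β1 stroke at J2
β2 stroke at J2
β3 stroke at Sf1
β4 stroke at I1
β5 stroke at J3
β6 stroke at J1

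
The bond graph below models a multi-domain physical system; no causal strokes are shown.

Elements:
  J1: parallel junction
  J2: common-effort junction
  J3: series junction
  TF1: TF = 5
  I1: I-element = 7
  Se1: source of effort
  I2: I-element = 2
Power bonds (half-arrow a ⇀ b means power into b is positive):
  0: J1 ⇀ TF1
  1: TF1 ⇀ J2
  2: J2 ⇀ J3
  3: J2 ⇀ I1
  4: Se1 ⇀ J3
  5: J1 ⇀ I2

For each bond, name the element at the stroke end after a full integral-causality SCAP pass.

b4 →J3  (source Se1 imposes e)
b2 →J2  (only one flow-in slot at J3)
b1 →TF1  (J2 effort already set via bond 2)
b3 →I1  (J2 effort already set via bond 2)
b0 →J1  (TF1 one-in-one-out from 1)
b5 →I2  (J1 effort already set via bond 0)

bond 0 stroke→J1
bond 1 stroke→TF1
bond 2 stroke→J2
bond 3 stroke→I1
bond 4 stroke→J3
bond 5 stroke→I2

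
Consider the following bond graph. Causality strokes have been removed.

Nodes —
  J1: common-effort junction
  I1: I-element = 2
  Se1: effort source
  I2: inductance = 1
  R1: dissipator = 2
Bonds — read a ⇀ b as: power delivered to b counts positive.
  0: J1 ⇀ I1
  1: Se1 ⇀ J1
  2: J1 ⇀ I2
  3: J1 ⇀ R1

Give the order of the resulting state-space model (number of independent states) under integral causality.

#1 stroke at J1  (Se1 fixes effort; stroke away)
#0 stroke at I1  (J1 effort already set via bond 1)
#2 stroke at I2  (0-jn J1 has e-setter on 1)
#3 stroke at R1  (0-jn J1 has e-setter on 1)

2  (I1, I2 all integral)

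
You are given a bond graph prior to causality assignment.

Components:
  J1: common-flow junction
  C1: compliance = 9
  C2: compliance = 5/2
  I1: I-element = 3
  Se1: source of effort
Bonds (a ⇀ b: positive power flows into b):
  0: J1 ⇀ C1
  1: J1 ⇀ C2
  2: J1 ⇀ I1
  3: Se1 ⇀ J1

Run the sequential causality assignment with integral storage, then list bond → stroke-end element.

β0 stroke→J1
β1 stroke→J1
β2 stroke→I1
β3 stroke→J1

b3 stroke→J1  (source Se1 imposes e)
b0 stroke→J1  (C1: C, integral causality)
b1 stroke→J1  (C2 outputs effort q/C2)
b2 stroke→I1  (closing 1-jn rule on J1)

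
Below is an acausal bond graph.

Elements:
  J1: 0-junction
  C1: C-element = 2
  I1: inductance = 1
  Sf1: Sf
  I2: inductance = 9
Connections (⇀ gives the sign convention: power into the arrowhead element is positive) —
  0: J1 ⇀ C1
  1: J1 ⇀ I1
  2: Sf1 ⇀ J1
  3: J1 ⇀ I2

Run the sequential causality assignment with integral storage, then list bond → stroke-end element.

β0 |J1
β1 |I1
β2 |Sf1
β3 |I2

bond 2 |Sf1  (Sf1: flow source, stroke at near end)
bond 0 |J1  (C1: C, integral causality)
bond 1 |I1  (J1 effort already set via bond 0)
bond 3 |I2  (J1: bond 0 brought effort, rest push out)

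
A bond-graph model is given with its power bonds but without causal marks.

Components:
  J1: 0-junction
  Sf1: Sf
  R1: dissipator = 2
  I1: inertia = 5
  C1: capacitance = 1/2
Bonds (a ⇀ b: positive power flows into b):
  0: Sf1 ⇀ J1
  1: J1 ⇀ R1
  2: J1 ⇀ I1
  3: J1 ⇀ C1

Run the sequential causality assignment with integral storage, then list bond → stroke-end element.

b0 |Sf1  (Sf1 (Sf) sets flow on bond)
b2 |I1  (prefer integral on I1)
b3 |J1  (C1 outputs effort q/C1)
b1 |R1  (common-e at J1 fixed by 3)

bond 0 stroke at Sf1
bond 1 stroke at R1
bond 2 stroke at I1
bond 3 stroke at J1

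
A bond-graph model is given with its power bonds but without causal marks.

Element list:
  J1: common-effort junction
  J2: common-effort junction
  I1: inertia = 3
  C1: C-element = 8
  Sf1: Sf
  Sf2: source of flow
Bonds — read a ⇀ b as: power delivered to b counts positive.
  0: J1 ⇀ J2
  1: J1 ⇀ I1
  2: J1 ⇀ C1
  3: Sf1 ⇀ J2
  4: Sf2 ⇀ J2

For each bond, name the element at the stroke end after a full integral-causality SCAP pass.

#3 stroke at Sf1  (Sf1: flow source, stroke at near end)
#4 stroke at Sf2  (Sf2 fixes flow; stroke at Sf2)
#0 stroke at J2  (closing 0-jn rule on J2)
#1 stroke at I1  (I1 integral (f out))
#2 stroke at J1  (J1 needs exactly one e-in)

bond 0 |J2
bond 1 |I1
bond 2 |J1
bond 3 |Sf1
bond 4 |Sf2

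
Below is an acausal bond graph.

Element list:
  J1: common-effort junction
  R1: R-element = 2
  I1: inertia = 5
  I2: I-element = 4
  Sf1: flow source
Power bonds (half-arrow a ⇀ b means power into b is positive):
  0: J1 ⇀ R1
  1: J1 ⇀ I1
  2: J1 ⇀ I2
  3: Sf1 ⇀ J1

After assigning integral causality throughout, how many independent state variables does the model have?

β3 stroke→Sf1  (source Sf1 imposes f)
β1 stroke→I1  (I1: I, integral causality)
β2 stroke→I2  (I2: I, integral causality)
β0 stroke→J1  (J1 needs exactly one e-in)

2  (I1, I2 all integral)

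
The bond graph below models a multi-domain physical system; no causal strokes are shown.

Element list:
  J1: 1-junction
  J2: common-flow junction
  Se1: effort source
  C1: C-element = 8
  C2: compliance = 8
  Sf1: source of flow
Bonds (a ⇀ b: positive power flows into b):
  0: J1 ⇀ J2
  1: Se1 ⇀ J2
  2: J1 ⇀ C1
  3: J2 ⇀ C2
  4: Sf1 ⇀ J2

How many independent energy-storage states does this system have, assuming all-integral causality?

bond 1 |J2  (Se1: effort source, stroke at far end)
bond 4 |Sf1  (Sf1 (Sf) sets flow on bond)
bond 0 |J2  (J2: bond 4 brought flow, rest push out)
bond 3 |J2  (J2 flow already set via bond 4)
bond 2 |J1  (1-jn J1 has f-setter on 0)

2  (C1, C2 all integral)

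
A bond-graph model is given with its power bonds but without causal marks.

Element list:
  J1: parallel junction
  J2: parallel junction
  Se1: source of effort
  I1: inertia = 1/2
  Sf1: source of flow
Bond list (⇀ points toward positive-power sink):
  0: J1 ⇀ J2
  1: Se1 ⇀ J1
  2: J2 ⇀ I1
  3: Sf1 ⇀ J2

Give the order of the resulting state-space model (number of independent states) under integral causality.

1  (I1 all integral)

b1 →J1  (source Se1 imposes e)
b3 →Sf1  (Sf1: flow source, stroke at near end)
b0 →J2  (J1 effort already set via bond 1)
b2 →I1  (0-jn J2 has e-setter on 0)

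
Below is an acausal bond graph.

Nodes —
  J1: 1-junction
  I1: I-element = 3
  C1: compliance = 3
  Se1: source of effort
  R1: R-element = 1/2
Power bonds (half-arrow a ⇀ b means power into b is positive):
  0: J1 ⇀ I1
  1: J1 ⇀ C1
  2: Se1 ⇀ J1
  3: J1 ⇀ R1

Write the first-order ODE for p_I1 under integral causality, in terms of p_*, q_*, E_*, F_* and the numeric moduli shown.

dp_I1/dt = E_Se1 - p_I1/6 - q_C1/3

b2 stroke→J1  (Se1 fixes effort; stroke away)
b0 stroke→I1  (I1 integral (f out))
b1 stroke→J1  (1-jn J1 has f-setter on 0)
b3 stroke→J1  (common-f at J1 fixed by 0)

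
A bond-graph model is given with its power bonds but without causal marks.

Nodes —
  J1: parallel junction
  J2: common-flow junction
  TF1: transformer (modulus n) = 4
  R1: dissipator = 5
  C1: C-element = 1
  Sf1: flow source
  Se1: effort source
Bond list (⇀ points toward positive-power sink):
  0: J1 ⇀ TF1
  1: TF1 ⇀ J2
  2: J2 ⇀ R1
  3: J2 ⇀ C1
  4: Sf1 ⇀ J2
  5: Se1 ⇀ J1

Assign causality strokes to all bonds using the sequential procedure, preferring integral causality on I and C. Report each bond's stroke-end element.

bond 4 stroke→Sf1  (source Sf1 imposes f)
bond 5 stroke→J1  (source Se1 imposes e)
bond 0 stroke→TF1  (J1: bond 5 brought effort, rest push out)
bond 1 stroke→J2  (J2: bond 4 brought flow, rest push out)
bond 2 stroke→J2  (common-f at J2 fixed by 4)
bond 3 stroke→J2  (common-f at J2 fixed by 4)

#0 →TF1
#1 →J2
#2 →J2
#3 →J2
#4 →Sf1
#5 →J1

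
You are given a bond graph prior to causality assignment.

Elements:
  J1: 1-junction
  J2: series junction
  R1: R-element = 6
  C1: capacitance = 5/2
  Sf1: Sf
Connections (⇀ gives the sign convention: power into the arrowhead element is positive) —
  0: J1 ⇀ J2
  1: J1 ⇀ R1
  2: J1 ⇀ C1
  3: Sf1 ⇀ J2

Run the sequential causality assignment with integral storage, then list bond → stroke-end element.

#3 stroke→Sf1  (Sf1 (Sf) sets flow on bond)
#0 stroke→J2  (common-f at J2 fixed by 3)
#1 stroke→J1  (1-jn J1 has f-setter on 0)
#2 stroke→J1  (common-f at J1 fixed by 0)

b0 |J2
b1 |J1
b2 |J1
b3 |Sf1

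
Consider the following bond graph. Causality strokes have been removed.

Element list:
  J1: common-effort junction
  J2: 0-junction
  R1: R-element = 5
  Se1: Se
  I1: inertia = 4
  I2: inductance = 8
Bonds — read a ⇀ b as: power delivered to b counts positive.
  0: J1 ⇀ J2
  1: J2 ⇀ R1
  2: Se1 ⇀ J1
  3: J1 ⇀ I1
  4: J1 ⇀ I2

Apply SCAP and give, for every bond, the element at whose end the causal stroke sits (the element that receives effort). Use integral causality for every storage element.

β0 stroke at J2
β1 stroke at R1
β2 stroke at J1
β3 stroke at I1
β4 stroke at I2

b2 stroke→J1  (Se1 fixes effort; stroke away)
b0 stroke→J2  (common-e at J1 fixed by 2)
b3 stroke→I1  (0-jn J1 has e-setter on 2)
b4 stroke→I2  (J1: bond 2 brought effort, rest push out)
b1 stroke→R1  (J2: bond 0 brought effort, rest push out)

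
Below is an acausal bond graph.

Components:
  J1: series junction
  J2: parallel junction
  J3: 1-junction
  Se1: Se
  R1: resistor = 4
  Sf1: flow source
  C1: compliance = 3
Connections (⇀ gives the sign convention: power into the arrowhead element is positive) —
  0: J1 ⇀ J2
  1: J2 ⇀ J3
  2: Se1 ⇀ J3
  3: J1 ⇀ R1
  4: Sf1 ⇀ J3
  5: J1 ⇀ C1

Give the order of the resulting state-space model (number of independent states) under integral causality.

β2 |J3  (source Se1 imposes e)
β4 |Sf1  (source Sf1 imposes f)
β1 |J3  (common-f at J3 fixed by 4)
β0 |J2  (J2 needs exactly one e-in)
β3 |J1  (1-jn J1 has f-setter on 0)
β5 |J1  (J1: bond 0 brought flow, rest push out)

1  (C1 all integral)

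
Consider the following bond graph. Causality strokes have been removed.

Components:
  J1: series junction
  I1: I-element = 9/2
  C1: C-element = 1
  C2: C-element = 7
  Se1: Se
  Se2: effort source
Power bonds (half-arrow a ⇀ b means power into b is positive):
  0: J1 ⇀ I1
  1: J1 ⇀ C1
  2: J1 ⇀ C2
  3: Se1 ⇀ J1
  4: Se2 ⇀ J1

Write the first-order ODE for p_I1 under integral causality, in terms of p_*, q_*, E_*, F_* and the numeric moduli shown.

#3 stroke at J1  (Se1 (Se) sets effort on bond)
#4 stroke at J1  (Se2 fixes effort; stroke away)
#0 stroke at I1  (I1 outputs flow p/I1)
#1 stroke at J1  (J1: bond 0 brought flow, rest push out)
#2 stroke at J1  (common-f at J1 fixed by 0)

dp_I1/dt = E_Se1 + E_Se2 - q_C1 - q_C2/7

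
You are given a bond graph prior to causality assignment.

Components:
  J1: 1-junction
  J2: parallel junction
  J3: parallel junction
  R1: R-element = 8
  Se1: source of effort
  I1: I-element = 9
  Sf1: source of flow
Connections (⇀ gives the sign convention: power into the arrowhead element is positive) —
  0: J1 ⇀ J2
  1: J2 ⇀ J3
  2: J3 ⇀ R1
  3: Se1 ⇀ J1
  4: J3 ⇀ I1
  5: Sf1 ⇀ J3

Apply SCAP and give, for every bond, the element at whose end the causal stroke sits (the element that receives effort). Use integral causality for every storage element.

bond 0 stroke at J2
bond 1 stroke at J3
bond 2 stroke at R1
bond 3 stroke at J1
bond 4 stroke at I1
bond 5 stroke at Sf1

b3 |J1  (Se1: effort source, stroke at far end)
b5 |Sf1  (Sf1: flow source, stroke at near end)
b0 |J2  (only one flow-in slot at J1)
b1 |J3  (common-e at J2 fixed by 0)
b2 |R1  (common-e at J3 fixed by 1)
b4 |I1  (J3 effort already set via bond 1)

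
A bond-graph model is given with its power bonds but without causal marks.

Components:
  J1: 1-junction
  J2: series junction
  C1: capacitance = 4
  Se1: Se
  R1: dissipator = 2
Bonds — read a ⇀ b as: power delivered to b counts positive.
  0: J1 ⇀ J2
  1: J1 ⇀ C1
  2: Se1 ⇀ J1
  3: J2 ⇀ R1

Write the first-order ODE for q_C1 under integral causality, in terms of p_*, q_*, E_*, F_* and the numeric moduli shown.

dq_C1/dt = E_Se1/2 - q_C1/8

bond 2 stroke→J1  (Se1 fixes effort; stroke away)
bond 1 stroke→J1  (prefer integral on C1)
bond 0 stroke→J2  (J1 needs exactly one f-in)
bond 3 stroke→R1  (only one flow-in slot at J2)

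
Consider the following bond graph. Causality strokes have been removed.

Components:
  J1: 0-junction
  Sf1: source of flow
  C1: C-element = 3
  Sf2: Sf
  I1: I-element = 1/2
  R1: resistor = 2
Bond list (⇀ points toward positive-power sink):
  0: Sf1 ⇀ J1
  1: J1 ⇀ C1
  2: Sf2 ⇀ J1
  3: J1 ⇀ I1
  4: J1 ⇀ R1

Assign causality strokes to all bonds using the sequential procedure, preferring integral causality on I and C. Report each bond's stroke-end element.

bond 0 stroke→Sf1  (Sf1: flow source, stroke at near end)
bond 2 stroke→Sf2  (source Sf2 imposes f)
bond 1 stroke→J1  (C1: C, integral causality)
bond 3 stroke→I1  (J1: bond 1 brought effort, rest push out)
bond 4 stroke→R1  (0-jn J1 has e-setter on 1)

b0 |Sf1
b1 |J1
b2 |Sf2
b3 |I1
b4 |R1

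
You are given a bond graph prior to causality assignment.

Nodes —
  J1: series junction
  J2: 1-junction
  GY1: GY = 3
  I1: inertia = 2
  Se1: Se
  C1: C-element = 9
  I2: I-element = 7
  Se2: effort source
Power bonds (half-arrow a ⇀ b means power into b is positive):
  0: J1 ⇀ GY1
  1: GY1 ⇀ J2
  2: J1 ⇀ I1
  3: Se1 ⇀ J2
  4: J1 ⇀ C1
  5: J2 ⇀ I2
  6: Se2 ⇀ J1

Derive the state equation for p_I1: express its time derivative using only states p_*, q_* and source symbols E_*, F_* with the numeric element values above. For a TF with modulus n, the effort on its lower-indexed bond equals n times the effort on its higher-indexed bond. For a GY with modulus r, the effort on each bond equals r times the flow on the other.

dp_I1/dt = E_Se2 - 3*p_I2/7 - q_C1/9

β3 |J2  (Se1: effort source, stroke at far end)
β6 |J1  (Se2 fixes effort; stroke away)
β2 |I1  (I1: I, integral causality)
β0 |J1  (J1: bond 2 brought flow, rest push out)
β4 |J1  (J1 flow already set via bond 2)
β1 |J2  (GY GY1: same side as bond 0)
β5 |I2  (J2: last free bond brings flow in)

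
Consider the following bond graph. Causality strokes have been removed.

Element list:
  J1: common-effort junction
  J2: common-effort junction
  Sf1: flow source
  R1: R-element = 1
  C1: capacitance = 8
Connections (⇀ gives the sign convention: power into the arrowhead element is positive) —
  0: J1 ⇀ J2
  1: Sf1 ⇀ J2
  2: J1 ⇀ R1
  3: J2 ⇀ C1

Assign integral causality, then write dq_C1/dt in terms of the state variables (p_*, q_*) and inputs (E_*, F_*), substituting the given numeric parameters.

b1 |Sf1  (Sf1 fixes flow; stroke at Sf1)
b3 |J2  (C1 integral (e out))
b0 |J1  (J2 effort already set via bond 3)
b2 |R1  (J1 effort already set via bond 0)

dq_C1/dt = F_Sf1 - q_C1/8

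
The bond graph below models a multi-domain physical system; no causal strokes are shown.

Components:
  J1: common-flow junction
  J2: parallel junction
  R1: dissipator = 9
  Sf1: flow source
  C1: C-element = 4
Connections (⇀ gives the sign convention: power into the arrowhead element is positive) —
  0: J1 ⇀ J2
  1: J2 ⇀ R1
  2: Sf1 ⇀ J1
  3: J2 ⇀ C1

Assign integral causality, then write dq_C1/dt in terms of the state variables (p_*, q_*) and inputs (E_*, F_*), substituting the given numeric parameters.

dq_C1/dt = F_Sf1 - q_C1/36

b2 stroke at Sf1  (Sf1 fixes flow; stroke at Sf1)
b0 stroke at J1  (J1 flow already set via bond 2)
b3 stroke at J2  (prefer integral on C1)
b1 stroke at R1  (J2: bond 3 brought effort, rest push out)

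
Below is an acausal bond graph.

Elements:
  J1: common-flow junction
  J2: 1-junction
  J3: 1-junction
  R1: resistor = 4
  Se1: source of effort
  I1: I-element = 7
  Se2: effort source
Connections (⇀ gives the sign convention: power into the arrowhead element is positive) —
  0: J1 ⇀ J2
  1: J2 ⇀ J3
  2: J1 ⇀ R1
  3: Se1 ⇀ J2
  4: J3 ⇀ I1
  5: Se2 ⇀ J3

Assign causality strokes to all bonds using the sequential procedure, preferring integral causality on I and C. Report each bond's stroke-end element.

bond 0 stroke→J2
bond 1 stroke→J3
bond 2 stroke→J1
bond 3 stroke→J2
bond 4 stroke→I1
bond 5 stroke→J3

#3 →J2  (Se1 fixes effort; stroke away)
#5 →J3  (Se2 (Se) sets effort on bond)
#4 →I1  (I1 integral (f out))
#1 →J3  (J3 flow already set via bond 4)
#0 →J2  (1-jn J2 has f-setter on 1)
#2 →J1  (J1 flow already set via bond 0)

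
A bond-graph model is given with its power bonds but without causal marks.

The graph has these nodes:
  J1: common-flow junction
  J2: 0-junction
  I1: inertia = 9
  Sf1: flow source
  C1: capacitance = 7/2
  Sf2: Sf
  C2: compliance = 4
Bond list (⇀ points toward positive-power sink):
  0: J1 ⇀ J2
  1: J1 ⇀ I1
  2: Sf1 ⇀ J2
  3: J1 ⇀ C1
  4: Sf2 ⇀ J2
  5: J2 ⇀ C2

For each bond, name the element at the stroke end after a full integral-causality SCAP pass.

#2 stroke→Sf1  (source Sf1 imposes f)
#4 stroke→Sf2  (Sf2 fixes flow; stroke at Sf2)
#1 stroke→I1  (I1 outputs flow p/I1)
#0 stroke→J1  (J1 flow already set via bond 1)
#3 stroke→J1  (1-jn J1 has f-setter on 1)
#5 stroke→J2  (J2: last free bond brings effort in)

#0 stroke→J1
#1 stroke→I1
#2 stroke→Sf1
#3 stroke→J1
#4 stroke→Sf2
#5 stroke→J2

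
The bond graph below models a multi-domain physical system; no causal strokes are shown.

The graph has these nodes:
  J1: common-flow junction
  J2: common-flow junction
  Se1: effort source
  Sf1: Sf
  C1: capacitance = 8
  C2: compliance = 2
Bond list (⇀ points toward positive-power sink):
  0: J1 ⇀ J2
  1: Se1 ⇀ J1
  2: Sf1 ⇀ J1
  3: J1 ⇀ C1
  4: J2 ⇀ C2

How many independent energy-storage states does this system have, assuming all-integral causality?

b1 stroke→J1  (Se1: effort source, stroke at far end)
b2 stroke→Sf1  (source Sf1 imposes f)
b0 stroke→J1  (J1: bond 2 brought flow, rest push out)
b3 stroke→J1  (1-jn J1 has f-setter on 2)
b4 stroke→J2  (J2: bond 0 brought flow, rest push out)

2  (C1, C2 all integral)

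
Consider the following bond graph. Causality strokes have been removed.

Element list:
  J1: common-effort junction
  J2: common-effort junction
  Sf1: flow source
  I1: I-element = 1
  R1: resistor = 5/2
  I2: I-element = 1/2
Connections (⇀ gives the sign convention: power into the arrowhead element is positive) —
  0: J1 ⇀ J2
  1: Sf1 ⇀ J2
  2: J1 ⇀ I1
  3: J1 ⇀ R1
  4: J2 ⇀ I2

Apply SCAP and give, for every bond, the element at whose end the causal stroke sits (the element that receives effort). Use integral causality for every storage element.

b1 →Sf1  (Sf1 (Sf) sets flow on bond)
b2 →I1  (I1 outputs flow p/I1)
b4 →I2  (I2: I, integral causality)
b0 →J2  (J2: last free bond brings effort in)
b3 →J1  (closing 0-jn rule on J1)

#0 |J2
#1 |Sf1
#2 |I1
#3 |J1
#4 |I2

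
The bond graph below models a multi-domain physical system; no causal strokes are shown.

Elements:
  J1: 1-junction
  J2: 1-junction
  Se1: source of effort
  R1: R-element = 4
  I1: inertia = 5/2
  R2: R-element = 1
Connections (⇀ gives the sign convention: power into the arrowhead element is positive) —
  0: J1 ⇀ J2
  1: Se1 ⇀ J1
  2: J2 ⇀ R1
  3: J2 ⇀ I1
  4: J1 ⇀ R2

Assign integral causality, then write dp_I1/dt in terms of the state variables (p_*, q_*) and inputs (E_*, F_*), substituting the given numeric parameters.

dp_I1/dt = E_Se1 - 2*p_I1

β1 |J1  (Se1 fixes effort; stroke away)
β3 |I1  (I1: I, integral causality)
β0 |J2  (1-jn J2 has f-setter on 3)
β2 |J2  (J2 flow already set via bond 3)
β4 |J1  (common-f at J1 fixed by 0)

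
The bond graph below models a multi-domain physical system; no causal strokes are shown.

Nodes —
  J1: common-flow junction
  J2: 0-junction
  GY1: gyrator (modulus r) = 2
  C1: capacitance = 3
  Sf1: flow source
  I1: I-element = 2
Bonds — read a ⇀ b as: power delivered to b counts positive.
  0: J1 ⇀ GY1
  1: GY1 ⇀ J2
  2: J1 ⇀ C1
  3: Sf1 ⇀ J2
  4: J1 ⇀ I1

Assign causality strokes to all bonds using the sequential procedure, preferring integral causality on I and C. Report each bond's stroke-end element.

β3 →Sf1  (Sf1: flow source, stroke at near end)
β1 →J2  (only one effort-in slot at J2)
β0 →J1  (GY1 both-in/both-out from 1)
β2 →J1  (C1: C, integral causality)
β4 →I1  (J1: last free bond brings flow in)

#0 stroke→J1
#1 stroke→J2
#2 stroke→J1
#3 stroke→Sf1
#4 stroke→I1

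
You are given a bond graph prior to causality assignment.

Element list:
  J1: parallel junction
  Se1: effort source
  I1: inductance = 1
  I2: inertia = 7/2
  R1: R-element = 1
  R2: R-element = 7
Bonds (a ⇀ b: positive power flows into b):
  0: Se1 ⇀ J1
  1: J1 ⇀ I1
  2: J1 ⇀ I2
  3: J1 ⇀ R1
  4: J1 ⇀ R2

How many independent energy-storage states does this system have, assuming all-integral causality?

2  (I1, I2 all integral)

b0 |J1  (Se1 (Se) sets effort on bond)
b1 |I1  (0-jn J1 has e-setter on 0)
b2 |I2  (J1 effort already set via bond 0)
b3 |R1  (J1 effort already set via bond 0)
b4 |R2  (J1 effort already set via bond 0)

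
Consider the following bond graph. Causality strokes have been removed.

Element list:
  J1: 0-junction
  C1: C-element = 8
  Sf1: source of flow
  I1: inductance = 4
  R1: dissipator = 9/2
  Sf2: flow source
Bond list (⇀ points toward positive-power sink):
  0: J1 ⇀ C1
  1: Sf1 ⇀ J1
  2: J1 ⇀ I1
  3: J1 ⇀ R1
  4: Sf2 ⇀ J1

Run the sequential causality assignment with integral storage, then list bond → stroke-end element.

bond 0 |J1
bond 1 |Sf1
bond 2 |I1
bond 3 |R1
bond 4 |Sf2

b1 |Sf1  (Sf1 fixes flow; stroke at Sf1)
b4 |Sf2  (Sf2: flow source, stroke at near end)
b0 |J1  (C1 integral (e out))
b2 |I1  (J1: bond 0 brought effort, rest push out)
b3 |R1  (J1: bond 0 brought effort, rest push out)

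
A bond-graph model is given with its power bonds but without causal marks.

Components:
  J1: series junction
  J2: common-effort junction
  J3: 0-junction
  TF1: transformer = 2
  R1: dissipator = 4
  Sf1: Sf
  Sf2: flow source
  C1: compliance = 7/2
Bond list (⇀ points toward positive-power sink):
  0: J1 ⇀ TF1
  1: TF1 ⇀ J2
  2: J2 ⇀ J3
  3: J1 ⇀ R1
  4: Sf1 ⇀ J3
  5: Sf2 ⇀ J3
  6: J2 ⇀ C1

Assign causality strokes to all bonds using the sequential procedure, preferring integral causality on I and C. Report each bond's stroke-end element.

bond 4 →Sf1  (Sf1 (Sf) sets flow on bond)
bond 5 →Sf2  (Sf2: flow source, stroke at near end)
bond 2 →J3  (J3 needs exactly one e-in)
bond 6 →J2  (C1 outputs effort q/C1)
bond 1 →TF1  (J2: bond 6 brought effort, rest push out)
bond 0 →J1  (TF TF1: opposite of bond 1)
bond 3 →R1  (closing 1-jn rule on J1)

β0 →J1
β1 →TF1
β2 →J3
β3 →R1
β4 →Sf1
β5 →Sf2
β6 →J2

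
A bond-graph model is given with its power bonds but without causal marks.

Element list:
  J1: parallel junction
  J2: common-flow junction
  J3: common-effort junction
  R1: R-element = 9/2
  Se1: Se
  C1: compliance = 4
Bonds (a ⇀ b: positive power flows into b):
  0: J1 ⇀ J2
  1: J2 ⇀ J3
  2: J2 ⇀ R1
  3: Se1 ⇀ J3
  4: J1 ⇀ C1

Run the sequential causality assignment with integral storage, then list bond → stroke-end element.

b0 →J2
b1 →J2
b2 →R1
b3 →J3
b4 →J1

β3 stroke→J3  (Se1: effort source, stroke at far end)
β1 stroke→J2  (0-jn J3 has e-setter on 3)
β4 stroke→J1  (prefer integral on C1)
β0 stroke→J2  (common-e at J1 fixed by 4)
β2 stroke→R1  (J2: last free bond brings flow in)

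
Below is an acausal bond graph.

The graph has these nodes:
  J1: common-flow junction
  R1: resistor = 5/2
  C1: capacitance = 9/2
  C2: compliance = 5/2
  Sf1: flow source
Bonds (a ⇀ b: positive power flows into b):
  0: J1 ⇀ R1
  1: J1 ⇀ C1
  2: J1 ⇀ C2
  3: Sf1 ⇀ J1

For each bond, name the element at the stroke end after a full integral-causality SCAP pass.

bond 3 stroke at Sf1  (Sf1 fixes flow; stroke at Sf1)
bond 0 stroke at J1  (J1: bond 3 brought flow, rest push out)
bond 1 stroke at J1  (common-f at J1 fixed by 3)
bond 2 stroke at J1  (J1: bond 3 brought flow, rest push out)

bond 0 stroke at J1
bond 1 stroke at J1
bond 2 stroke at J1
bond 3 stroke at Sf1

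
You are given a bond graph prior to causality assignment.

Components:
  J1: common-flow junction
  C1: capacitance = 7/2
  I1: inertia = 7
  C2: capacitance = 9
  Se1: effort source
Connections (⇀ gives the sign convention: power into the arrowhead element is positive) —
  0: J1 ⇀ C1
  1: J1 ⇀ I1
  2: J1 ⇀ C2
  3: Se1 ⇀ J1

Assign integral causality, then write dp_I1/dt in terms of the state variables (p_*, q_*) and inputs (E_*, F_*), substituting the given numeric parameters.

bond 3 →J1  (Se1: effort source, stroke at far end)
bond 0 →J1  (C1: C, integral causality)
bond 1 →I1  (I1: I, integral causality)
bond 2 →J1  (J1 flow already set via bond 1)

dp_I1/dt = E_Se1 - 2*q_C1/7 - q_C2/9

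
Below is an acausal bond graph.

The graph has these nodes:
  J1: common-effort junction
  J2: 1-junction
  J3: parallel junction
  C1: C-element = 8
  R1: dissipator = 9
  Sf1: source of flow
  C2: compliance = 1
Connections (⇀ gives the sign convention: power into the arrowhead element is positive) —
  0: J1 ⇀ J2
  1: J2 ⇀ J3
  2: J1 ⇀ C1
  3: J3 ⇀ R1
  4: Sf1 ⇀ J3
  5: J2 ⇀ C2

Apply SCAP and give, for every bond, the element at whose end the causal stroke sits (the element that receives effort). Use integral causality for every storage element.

#0 stroke→J2
#1 stroke→J3
#2 stroke→J1
#3 stroke→R1
#4 stroke→Sf1
#5 stroke→J2

b4 stroke→Sf1  (Sf1 (Sf) sets flow on bond)
b2 stroke→J1  (C1: C, integral causality)
b0 stroke→J2  (J1 effort already set via bond 2)
b5 stroke→J2  (prefer integral on C2)
b1 stroke→J3  (J2 needs exactly one f-in)
b3 stroke→R1  (J3: bond 1 brought effort, rest push out)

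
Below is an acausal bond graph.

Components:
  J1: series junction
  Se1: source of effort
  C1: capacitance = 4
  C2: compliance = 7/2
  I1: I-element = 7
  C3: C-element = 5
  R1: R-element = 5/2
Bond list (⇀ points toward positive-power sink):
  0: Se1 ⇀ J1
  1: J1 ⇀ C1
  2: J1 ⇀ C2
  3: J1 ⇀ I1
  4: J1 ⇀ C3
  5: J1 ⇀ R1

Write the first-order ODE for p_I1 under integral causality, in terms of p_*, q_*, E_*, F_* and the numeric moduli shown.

#0 |J1  (Se1: effort source, stroke at far end)
#1 |J1  (C1: C, integral causality)
#2 |J1  (C2: C, integral causality)
#3 |I1  (prefer integral on I1)
#4 |J1  (1-jn J1 has f-setter on 3)
#5 |J1  (common-f at J1 fixed by 3)

dp_I1/dt = E_Se1 - 5*p_I1/14 - q_C1/4 - 2*q_C2/7 - q_C3/5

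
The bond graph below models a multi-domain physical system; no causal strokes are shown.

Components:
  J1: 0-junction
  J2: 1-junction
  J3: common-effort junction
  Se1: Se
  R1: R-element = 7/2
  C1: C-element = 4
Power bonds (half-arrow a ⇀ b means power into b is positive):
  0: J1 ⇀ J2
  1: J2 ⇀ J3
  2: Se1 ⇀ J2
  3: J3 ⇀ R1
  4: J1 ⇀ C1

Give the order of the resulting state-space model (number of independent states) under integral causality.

#2 stroke→J2  (source Se1 imposes e)
#4 stroke→J1  (C1: C, integral causality)
#0 stroke→J2  (0-jn J1 has e-setter on 4)
#1 stroke→J3  (closing 1-jn rule on J2)
#3 stroke→R1  (J3 effort already set via bond 1)

1  (C1 all integral)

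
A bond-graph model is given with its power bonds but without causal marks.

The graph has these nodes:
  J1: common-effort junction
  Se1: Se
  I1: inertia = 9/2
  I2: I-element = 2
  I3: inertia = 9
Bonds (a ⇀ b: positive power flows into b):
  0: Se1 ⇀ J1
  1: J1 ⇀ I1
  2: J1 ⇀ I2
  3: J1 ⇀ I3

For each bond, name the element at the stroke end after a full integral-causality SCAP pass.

b0 stroke at J1
b1 stroke at I1
b2 stroke at I2
b3 stroke at I3

b0 |J1  (Se1 (Se) sets effort on bond)
b1 |I1  (common-e at J1 fixed by 0)
b2 |I2  (common-e at J1 fixed by 0)
b3 |I3  (J1 effort already set via bond 0)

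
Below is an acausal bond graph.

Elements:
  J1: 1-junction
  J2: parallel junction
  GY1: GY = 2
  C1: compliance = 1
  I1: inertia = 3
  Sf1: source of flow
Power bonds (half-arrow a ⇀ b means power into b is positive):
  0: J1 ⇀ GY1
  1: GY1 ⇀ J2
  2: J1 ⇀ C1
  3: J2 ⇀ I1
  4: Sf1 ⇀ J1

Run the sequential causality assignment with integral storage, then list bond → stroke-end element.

bond 4 stroke at Sf1  (Sf1 (Sf) sets flow on bond)
bond 0 stroke at J1  (common-f at J1 fixed by 4)
bond 2 stroke at J1  (J1: bond 4 brought flow, rest push out)
bond 1 stroke at J2  (GY1: gyrator matches bond 0)
bond 3 stroke at I1  (common-e at J2 fixed by 1)

#0 →J1
#1 →J2
#2 →J1
#3 →I1
#4 →Sf1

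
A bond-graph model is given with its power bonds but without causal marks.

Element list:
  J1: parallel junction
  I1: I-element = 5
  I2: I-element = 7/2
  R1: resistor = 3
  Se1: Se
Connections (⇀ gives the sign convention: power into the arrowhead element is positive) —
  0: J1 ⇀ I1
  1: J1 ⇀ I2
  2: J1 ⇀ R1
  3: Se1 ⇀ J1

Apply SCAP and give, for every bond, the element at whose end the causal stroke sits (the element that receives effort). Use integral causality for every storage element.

#0 |I1
#1 |I2
#2 |R1
#3 |J1

#3 |J1  (source Se1 imposes e)
#0 |I1  (common-e at J1 fixed by 3)
#1 |I2  (J1: bond 3 brought effort, rest push out)
#2 |R1  (J1 effort already set via bond 3)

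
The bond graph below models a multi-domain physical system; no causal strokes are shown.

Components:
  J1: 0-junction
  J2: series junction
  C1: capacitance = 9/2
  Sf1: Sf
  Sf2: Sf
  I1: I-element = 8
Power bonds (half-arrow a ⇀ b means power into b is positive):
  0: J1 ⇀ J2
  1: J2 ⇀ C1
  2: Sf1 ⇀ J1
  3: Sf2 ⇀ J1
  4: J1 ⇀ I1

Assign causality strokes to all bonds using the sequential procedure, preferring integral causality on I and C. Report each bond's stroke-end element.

b2 stroke at Sf1  (Sf1 fixes flow; stroke at Sf1)
b3 stroke at Sf2  (source Sf2 imposes f)
b1 stroke at J2  (C1 integral (e out))
b0 stroke at J1  (closing 1-jn rule on J2)
b4 stroke at I1  (common-e at J1 fixed by 0)

bond 0 stroke at J1
bond 1 stroke at J2
bond 2 stroke at Sf1
bond 3 stroke at Sf2
bond 4 stroke at I1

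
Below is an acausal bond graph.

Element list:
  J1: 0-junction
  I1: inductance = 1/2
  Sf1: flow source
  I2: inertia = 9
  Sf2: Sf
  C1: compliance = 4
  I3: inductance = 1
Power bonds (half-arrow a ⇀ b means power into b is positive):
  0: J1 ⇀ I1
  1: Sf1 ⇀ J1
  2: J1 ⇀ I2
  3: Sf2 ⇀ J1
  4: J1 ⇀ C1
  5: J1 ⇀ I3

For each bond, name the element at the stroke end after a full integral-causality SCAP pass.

#1 stroke→Sf1  (Sf1 fixes flow; stroke at Sf1)
#3 stroke→Sf2  (source Sf2 imposes f)
#0 stroke→I1  (I1 integral (f out))
#2 stroke→I2  (prefer integral on I2)
#4 stroke→J1  (prefer integral on C1)
#5 stroke→I3  (J1: bond 4 brought effort, rest push out)

#0 stroke→I1
#1 stroke→Sf1
#2 stroke→I2
#3 stroke→Sf2
#4 stroke→J1
#5 stroke→I3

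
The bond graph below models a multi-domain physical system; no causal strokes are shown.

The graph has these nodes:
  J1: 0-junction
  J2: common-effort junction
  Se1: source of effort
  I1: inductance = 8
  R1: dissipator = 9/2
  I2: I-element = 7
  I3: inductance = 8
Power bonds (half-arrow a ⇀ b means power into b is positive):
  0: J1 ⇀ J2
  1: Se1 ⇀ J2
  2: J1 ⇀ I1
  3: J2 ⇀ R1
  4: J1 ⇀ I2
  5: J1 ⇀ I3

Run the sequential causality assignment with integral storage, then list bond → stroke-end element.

bond 0 |J1
bond 1 |J2
bond 2 |I1
bond 3 |R1
bond 4 |I2
bond 5 |I3

bond 1 stroke→J2  (Se1 (Se) sets effort on bond)
bond 0 stroke→J1  (0-jn J2 has e-setter on 1)
bond 3 stroke→R1  (0-jn J2 has e-setter on 1)
bond 2 stroke→I1  (common-e at J1 fixed by 0)
bond 4 stroke→I2  (common-e at J1 fixed by 0)
bond 5 stroke→I3  (0-jn J1 has e-setter on 0)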